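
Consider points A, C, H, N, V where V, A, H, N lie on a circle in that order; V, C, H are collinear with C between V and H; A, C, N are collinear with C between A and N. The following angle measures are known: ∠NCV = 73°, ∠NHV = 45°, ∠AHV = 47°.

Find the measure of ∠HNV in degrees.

∠HNV = 75°

1. ∠ANV = 47°  [same arc VA]
2. ∠HVN = 60°  [△VCN]
3. ∠HNV = 75°  [△VHN]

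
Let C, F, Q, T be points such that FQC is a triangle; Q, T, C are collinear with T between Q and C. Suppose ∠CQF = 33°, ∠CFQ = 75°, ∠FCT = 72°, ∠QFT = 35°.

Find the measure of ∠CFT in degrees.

∠CFT = 40°

1. ∠FQT = 33°  [T on ray QC]
2. ∠FTQ = 112°  [△FQT]
3. ∠CTF = 68°  [linear pair at T on QC]
4. ∠CFT = 40°  [△FTC]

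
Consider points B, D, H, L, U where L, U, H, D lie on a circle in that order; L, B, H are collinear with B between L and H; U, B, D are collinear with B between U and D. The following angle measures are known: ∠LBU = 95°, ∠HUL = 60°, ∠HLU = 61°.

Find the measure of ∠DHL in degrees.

1. ∠DBH = 95°  [vertical angles at B]
2. ∠HDU = 61°  [same arc UH]
3. ∠DHL = 24°  [△HBD]

∠DHL = 24°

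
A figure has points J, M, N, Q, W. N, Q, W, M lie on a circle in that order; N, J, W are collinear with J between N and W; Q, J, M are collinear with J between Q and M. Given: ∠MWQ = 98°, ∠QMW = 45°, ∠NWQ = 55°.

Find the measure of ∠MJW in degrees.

∠MJW = 92°

1. ∠MNQ = 82°  [cyclic NQWM, opposite ∠N+∠W]
2. ∠QNW = 45°  [same arc QW]
3. ∠NMQ = 55°  [same arc NQ]
4. ∠MQN = 43°  [△NQM]
5. ∠NJQ = 92°  [△NJQ]
6. ∠MJW = 92°  [vertical angles at J]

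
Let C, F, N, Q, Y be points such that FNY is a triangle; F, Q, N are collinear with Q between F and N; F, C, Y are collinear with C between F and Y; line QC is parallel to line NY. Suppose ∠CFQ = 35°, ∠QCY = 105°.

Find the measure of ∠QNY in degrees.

1. ∠FCQ = 75°  [linear pair at C on FY]
2. ∠CQF = 70°  [△FQC]
3. ∠CQN = 110°  [linear pair at Q on FN]
4. ∠QNY = 70°  [QC∥NY, co-interior at N–Q]

∠QNY = 70°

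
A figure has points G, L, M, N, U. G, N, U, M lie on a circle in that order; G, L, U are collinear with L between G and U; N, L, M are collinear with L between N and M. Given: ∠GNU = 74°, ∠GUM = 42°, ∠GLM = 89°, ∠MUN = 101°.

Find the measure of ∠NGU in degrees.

1. ∠GNM = 42°  [same arc GM]
2. ∠NLU = 89°  [vertical angles at L]
3. ∠GLN = 91°  [linear pair at L on GU]
4. ∠NGU = 47°  [△GLN]

∠NGU = 47°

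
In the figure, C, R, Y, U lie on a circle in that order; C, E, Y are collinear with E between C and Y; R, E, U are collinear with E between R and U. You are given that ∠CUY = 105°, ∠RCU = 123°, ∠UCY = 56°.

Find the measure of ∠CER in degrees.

1. ∠CYU = 19°  [△CYU]
2. ∠RYU = 57°  [cyclic CRYU, opposite ∠C+∠Y]
3. ∠URY = 56°  [same arc YU]
4. ∠CRU = 19°  [same arc CU]
5. ∠RUY = 67°  [△RYU]
6. ∠RCY = 67°  [same arc RY]
7. ∠CER = 94°  [△CER]

∠CER = 94°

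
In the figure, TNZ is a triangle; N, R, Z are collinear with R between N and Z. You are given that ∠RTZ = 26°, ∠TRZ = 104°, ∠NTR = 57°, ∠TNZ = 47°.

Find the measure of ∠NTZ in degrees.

∠NTZ = 83°

1. ∠RZT = 50°  [△TRZ]
2. ∠NZT = 50°  [R on ray ZN]
3. ∠NTZ = 83°  [△TNZ]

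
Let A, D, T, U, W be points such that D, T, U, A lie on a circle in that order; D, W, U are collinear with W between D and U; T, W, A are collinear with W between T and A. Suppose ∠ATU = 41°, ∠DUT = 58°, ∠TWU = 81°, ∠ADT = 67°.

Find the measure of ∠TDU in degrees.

1. ∠DAT = 58°  [same arc DT]
2. ∠DWT = 99°  [linear pair at W on DU]
3. ∠ATD = 55°  [△DTA]
4. ∠TDU = 26°  [△DWT]

∠TDU = 26°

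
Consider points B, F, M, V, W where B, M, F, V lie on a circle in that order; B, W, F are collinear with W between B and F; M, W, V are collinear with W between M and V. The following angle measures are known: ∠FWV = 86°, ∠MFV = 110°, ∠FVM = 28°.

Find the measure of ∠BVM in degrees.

1. ∠BWM = 86°  [vertical angles at W]
2. ∠MBV = 70°  [cyclic BMFV, opposite ∠B+∠F]
3. ∠FBM = 28°  [same arc MF]
4. ∠BMV = 66°  [△BWM]
5. ∠BVM = 44°  [△BMV]

∠BVM = 44°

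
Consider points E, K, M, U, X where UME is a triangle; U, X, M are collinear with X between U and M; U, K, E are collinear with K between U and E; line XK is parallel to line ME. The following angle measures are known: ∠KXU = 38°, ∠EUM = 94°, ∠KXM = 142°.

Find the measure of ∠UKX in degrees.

1. ∠EMU = 38°  [XK∥ME, corresponding at X]
2. ∠MEU = 48°  [△UME]
3. ∠UKX = 48°  [XK∥ME, corresponding at K]

∠UKX = 48°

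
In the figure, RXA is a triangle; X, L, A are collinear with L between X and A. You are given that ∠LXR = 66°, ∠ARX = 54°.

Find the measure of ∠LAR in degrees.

∠LAR = 60°

1. ∠AXR = 66°  [L on ray XA]
2. ∠RAX = 60°  [△RXA]
3. ∠LAR = 60°  [L on ray AX]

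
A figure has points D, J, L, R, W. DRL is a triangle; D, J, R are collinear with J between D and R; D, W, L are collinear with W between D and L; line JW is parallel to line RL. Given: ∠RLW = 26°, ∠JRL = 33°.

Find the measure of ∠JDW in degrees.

1. ∠DLR = 26°  [W on ray LD]
2. ∠DRL = 33°  [J on ray RD]
3. ∠LDR = 121°  [△DRL]
4. ∠JDW = 121°  [J on DR, W on DL]

∠JDW = 121°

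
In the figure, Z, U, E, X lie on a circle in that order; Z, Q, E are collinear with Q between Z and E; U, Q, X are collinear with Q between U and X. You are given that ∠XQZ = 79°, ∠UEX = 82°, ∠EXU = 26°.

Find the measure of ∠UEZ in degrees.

∠UEZ = 29°

1. ∠EQU = 79°  [vertical angles at Q]
2. ∠EUX = 72°  [△UEX]
3. ∠UEZ = 29°  [△UQE]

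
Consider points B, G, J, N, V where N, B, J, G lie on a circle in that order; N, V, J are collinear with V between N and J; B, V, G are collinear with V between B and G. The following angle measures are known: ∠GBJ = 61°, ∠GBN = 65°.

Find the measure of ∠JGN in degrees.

1. ∠GNJ = 61°  [same arc JG]
2. ∠GJN = 65°  [same arc NG]
3. ∠JGN = 54°  [△NJG]

∠JGN = 54°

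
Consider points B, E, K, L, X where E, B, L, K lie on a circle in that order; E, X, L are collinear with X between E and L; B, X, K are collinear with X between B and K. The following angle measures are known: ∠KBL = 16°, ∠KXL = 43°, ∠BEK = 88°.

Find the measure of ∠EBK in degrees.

∠EBK = 65°

1. ∠KEL = 16°  [same arc LK]
2. ∠EXK = 137°  [linear pair at X on EL]
3. ∠BKE = 27°  [△EXK]
4. ∠EBK = 65°  [△EBK]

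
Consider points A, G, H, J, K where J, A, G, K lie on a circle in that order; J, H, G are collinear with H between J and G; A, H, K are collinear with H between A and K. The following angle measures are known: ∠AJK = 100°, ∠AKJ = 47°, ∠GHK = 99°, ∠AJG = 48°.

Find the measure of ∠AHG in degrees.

1. ∠AGK = 80°  [cyclic JAGK, opposite ∠J+∠G]
2. ∠AGJ = 47°  [same arc JA]
3. ∠AKG = 48°  [same arc AG]
4. ∠GAK = 52°  [△AGK]
5. ∠AHG = 81°  [△AHG]

∠AHG = 81°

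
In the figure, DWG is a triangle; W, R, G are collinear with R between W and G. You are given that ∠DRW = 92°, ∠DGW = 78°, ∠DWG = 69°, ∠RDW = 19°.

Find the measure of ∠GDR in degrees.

∠GDR = 14°

1. ∠DRG = 88°  [linear pair at R on WG]
2. ∠DGR = 78°  [R on ray GW]
3. ∠GDR = 14°  [△DRG]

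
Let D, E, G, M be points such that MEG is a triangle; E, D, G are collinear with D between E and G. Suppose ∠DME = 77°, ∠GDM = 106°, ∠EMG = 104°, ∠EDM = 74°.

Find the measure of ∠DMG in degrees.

1. ∠DEM = 29°  [△MED]
2. ∠GEM = 29°  [D on ray EG]
3. ∠EGM = 47°  [△MEG]
4. ∠DGM = 47°  [D on ray GE]
5. ∠DMG = 27°  [△MDG]

∠DMG = 27°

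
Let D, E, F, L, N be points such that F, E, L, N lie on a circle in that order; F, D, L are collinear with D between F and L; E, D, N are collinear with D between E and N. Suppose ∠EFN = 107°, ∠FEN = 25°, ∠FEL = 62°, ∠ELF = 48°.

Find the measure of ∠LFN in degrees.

∠LFN = 37°

1. ∠FLN = 25°  [same arc FN]
2. ∠FNL = 118°  [cyclic FELN, opposite ∠E+∠N]
3. ∠LFN = 37°  [△FLN]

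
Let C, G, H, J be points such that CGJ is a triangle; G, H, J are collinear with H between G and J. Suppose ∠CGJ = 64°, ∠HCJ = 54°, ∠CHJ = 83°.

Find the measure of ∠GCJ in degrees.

1. ∠CJH = 43°  [△CHJ]
2. ∠CJG = 43°  [H on ray JG]
3. ∠GCJ = 73°  [△CGJ]

∠GCJ = 73°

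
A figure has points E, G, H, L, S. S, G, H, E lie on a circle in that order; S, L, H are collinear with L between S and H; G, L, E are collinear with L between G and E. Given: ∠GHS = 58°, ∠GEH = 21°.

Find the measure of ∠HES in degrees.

1. ∠GSH = 21°  [same arc GH]
2. ∠HGS = 101°  [△SGH]
3. ∠HES = 79°  [cyclic SGHE, opposite ∠G+∠E]

∠HES = 79°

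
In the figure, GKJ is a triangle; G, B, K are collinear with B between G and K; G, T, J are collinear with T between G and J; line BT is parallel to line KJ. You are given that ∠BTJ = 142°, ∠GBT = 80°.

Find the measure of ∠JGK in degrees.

1. ∠BTG = 38°  [linear pair at T on GJ]
2. ∠BGT = 62°  [△GBT]
3. ∠JGK = 62°  [B on GK, T on GJ]

∠JGK = 62°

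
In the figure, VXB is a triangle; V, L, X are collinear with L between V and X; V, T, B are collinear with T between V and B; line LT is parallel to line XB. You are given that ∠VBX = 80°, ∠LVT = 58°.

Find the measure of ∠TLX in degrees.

1. ∠LTV = 80°  [LT∥XB, corresponding at T]
2. ∠TLV = 42°  [△VLT]
3. ∠TLX = 138°  [linear pair at L on VX]

∠TLX = 138°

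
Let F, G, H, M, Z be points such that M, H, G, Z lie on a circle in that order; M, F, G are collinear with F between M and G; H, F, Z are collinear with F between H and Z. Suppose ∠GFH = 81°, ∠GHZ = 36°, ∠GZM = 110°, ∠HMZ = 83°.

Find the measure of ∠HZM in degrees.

∠HZM = 63°

1. ∠MFZ = 81°  [vertical angles at F]
2. ∠GMZ = 36°  [same arc GZ]
3. ∠HZM = 63°  [△MFZ]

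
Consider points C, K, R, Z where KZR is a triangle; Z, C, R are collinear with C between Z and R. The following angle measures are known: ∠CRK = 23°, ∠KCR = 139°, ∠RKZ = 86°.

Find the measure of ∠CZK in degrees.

∠CZK = 71°

1. ∠KRZ = 23°  [C on ray RZ]
2. ∠KZR = 71°  [△KZR]
3. ∠CZK = 71°  [C on ray ZR]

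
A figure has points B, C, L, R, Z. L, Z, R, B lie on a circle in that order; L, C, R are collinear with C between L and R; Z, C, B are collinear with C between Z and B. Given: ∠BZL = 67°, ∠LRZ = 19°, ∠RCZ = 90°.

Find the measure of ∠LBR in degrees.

∠LBR = 42°

1. ∠BRL = 67°  [same arc LB]
2. ∠LBZ = 19°  [same arc LZ]
3. ∠BCL = 90°  [vertical angles at C]
4. ∠BLR = 71°  [△LCB]
5. ∠LBR = 42°  [△LRB]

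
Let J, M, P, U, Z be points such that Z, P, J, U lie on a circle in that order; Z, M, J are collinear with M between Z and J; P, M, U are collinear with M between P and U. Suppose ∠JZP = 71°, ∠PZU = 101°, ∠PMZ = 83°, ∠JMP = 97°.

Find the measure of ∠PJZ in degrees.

1. ∠UPZ = 26°  [△ZMP]
2. ∠PUZ = 53°  [△ZPU]
3. ∠PJZ = 53°  [same arc ZP]

∠PJZ = 53°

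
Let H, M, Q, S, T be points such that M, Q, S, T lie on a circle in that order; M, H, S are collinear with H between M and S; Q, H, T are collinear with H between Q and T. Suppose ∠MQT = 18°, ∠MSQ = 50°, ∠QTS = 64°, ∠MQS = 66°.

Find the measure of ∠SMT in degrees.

∠SMT = 48°

1. ∠MST = 18°  [same arc MT]
2. ∠MTS = 114°  [cyclic MQST, opposite ∠Q+∠T]
3. ∠SMT = 48°  [△MST]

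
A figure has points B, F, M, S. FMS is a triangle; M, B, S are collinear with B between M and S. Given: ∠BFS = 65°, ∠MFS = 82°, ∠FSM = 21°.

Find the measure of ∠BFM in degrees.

1. ∠FMS = 77°  [△FMS]
2. ∠BSF = 21°  [B on ray SM]
3. ∠BMF = 77°  [B on ray MS]
4. ∠FBS = 94°  [△FBS]
5. ∠FBM = 86°  [linear pair at B on MS]
6. ∠BFM = 17°  [△FMB]

∠BFM = 17°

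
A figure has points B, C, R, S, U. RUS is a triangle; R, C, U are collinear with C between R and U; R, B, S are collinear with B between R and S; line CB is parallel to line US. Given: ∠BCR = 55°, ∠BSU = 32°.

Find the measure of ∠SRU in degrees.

1. ∠RUS = 55°  [CB∥US, corresponding at C]
2. ∠RSU = 32°  [B on ray SR]
3. ∠SRU = 93°  [△RUS]

∠SRU = 93°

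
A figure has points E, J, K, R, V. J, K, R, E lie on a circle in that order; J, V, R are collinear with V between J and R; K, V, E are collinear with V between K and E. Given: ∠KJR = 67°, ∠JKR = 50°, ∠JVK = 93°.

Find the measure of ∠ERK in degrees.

1. ∠KER = 67°  [same arc KR]
2. ∠JRK = 63°  [△JKR]
3. ∠KVR = 87°  [linear pair at V on JR]
4. ∠EKR = 30°  [△KVR]
5. ∠ERK = 83°  [△KRE]

∠ERK = 83°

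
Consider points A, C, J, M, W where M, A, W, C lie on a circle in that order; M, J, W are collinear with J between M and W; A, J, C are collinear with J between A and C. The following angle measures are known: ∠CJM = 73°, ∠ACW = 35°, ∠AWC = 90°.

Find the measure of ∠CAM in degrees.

∠CAM = 38°

1. ∠AJW = 73°  [vertical angles at J]
2. ∠AMW = 35°  [same arc AW]
3. ∠AJM = 107°  [linear pair at J on MW]
4. ∠CAM = 38°  [△MJA]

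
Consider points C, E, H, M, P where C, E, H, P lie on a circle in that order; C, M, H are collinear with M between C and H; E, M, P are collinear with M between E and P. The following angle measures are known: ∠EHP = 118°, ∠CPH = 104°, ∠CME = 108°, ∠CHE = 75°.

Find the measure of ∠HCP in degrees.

1. ∠HMP = 108°  [vertical angles at M]
2. ∠CPE = 75°  [same arc CE]
3. ∠CMP = 72°  [linear pair at M on CH]
4. ∠HCP = 33°  [△CMP]

∠HCP = 33°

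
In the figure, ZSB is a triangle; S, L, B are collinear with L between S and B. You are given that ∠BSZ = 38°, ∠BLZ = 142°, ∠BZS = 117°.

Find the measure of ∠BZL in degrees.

∠BZL = 13°

1. ∠SBZ = 25°  [△ZSB]
2. ∠LBZ = 25°  [L on ray BS]
3. ∠BZL = 13°  [△ZLB]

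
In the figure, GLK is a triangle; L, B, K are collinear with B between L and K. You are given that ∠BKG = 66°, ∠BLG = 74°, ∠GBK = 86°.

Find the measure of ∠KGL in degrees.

1. ∠GKL = 66°  [B on ray KL]
2. ∠GLK = 74°  [B on ray LK]
3. ∠KGL = 40°  [△GLK]

∠KGL = 40°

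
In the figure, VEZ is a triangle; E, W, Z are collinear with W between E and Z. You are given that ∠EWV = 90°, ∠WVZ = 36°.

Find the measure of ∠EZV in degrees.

1. ∠VWZ = 90°  [linear pair at W on EZ]
2. ∠VZW = 54°  [△VWZ]
3. ∠EZV = 54°  [W on ray ZE]

∠EZV = 54°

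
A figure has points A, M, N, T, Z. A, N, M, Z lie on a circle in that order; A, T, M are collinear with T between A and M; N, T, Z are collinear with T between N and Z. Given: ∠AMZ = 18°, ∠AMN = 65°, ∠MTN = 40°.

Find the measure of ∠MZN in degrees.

1. ∠ANZ = 18°  [same arc AZ]
2. ∠ATN = 140°  [linear pair at T on AM]
3. ∠MAN = 22°  [△ATN]
4. ∠MZN = 22°  [same arc NM]

∠MZN = 22°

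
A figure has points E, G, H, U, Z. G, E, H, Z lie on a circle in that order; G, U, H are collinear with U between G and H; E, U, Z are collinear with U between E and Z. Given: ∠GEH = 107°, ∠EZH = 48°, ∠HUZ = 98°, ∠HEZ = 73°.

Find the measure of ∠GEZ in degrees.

1. ∠EGH = 48°  [same arc EH]
2. ∠EUG = 98°  [vertical angles at U]
3. ∠GEZ = 34°  [△GUE]

∠GEZ = 34°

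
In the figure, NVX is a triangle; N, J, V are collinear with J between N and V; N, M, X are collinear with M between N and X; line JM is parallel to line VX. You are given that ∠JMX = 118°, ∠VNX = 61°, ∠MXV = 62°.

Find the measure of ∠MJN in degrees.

∠MJN = 57°

1. ∠JMN = 62°  [linear pair at M on NX]
2. ∠JNM = 61°  [J on NV, M on NX]
3. ∠MJN = 57°  [△NJM]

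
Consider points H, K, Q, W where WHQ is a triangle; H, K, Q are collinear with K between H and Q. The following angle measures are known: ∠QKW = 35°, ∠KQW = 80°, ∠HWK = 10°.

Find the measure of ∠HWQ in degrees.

∠HWQ = 75°

1. ∠HKW = 145°  [linear pair at K on HQ]
2. ∠HQW = 80°  [K on ray QH]
3. ∠KHW = 25°  [△WHK]
4. ∠QHW = 25°  [K on ray HQ]
5. ∠HWQ = 75°  [△WHQ]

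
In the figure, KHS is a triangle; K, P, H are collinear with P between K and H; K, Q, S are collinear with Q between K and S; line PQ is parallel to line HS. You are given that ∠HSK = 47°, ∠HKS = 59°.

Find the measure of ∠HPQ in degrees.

1. ∠KHS = 74°  [△KHS]
2. ∠KPQ = 74°  [PQ∥HS, corresponding at P]
3. ∠HPQ = 106°  [linear pair at P on KH]

∠HPQ = 106°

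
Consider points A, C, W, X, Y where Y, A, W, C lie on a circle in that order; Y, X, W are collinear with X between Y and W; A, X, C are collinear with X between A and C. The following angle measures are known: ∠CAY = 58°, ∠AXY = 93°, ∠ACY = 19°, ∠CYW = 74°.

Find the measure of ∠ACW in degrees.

∠ACW = 29°

1. ∠CWY = 58°  [same arc YC]
2. ∠CXW = 93°  [vertical angles at X]
3. ∠ACW = 29°  [△WXC]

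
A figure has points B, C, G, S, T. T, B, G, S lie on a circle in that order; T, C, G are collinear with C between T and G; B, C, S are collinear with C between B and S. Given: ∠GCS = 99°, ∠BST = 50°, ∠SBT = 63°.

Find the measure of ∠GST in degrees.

1. ∠SCT = 81°  [linear pair at C on TG]
2. ∠GTS = 49°  [△TCS]
3. ∠SGT = 63°  [same arc TS]
4. ∠GST = 68°  [△TGS]

∠GST = 68°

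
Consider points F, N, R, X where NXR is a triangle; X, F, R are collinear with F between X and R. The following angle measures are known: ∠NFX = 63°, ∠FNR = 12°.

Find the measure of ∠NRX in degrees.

1. ∠NFR = 117°  [linear pair at F on XR]
2. ∠FRN = 51°  [△NFR]
3. ∠NRX = 51°  [F on ray RX]

∠NRX = 51°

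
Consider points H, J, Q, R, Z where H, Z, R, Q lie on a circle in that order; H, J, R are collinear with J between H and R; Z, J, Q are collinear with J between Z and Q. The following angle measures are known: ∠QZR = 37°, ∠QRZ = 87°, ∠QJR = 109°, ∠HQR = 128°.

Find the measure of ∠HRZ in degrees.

∠HRZ = 72°

1. ∠RQZ = 56°  [△ZRQ]
2. ∠HZR = 52°  [cyclic HZRQ, opposite ∠Z+∠Q]
3. ∠RHZ = 56°  [same arc ZR]
4. ∠HRZ = 72°  [△HZR]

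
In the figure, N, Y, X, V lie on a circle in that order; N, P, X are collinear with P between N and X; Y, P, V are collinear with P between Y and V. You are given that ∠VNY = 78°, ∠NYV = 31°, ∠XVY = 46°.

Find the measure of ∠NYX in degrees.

1. ∠NVY = 71°  [△NYV]
2. ∠XNY = 46°  [same arc YX]
3. ∠NXY = 71°  [same arc NY]
4. ∠NYX = 63°  [△NYX]

∠NYX = 63°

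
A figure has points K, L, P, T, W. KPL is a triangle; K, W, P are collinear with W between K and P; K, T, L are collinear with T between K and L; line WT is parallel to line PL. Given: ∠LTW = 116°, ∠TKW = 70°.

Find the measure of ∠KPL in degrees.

1. ∠KTW = 64°  [linear pair at T on KL]
2. ∠KWT = 46°  [△KWT]
3. ∠KPL = 46°  [WT∥PL, corresponding at W]

∠KPL = 46°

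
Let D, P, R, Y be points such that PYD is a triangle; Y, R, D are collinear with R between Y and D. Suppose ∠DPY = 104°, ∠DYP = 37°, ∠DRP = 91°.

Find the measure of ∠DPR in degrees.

∠DPR = 50°

1. ∠PDY = 39°  [△PYD]
2. ∠PDR = 39°  [R on ray DY]
3. ∠DPR = 50°  [△PRD]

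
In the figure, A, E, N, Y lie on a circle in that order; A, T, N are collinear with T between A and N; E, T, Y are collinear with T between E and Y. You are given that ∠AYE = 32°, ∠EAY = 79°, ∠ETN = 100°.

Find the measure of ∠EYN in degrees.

1. ∠ANE = 32°  [same arc AE]
2. ∠ENY = 101°  [cyclic AENY, opposite ∠A+∠N]
3. ∠NEY = 48°  [△ETN]
4. ∠EYN = 31°  [△ENY]

∠EYN = 31°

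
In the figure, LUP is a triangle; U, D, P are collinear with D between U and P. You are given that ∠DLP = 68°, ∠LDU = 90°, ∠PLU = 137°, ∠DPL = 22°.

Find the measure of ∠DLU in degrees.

1. ∠LPU = 22°  [D on ray PU]
2. ∠LUP = 21°  [△LUP]
3. ∠DUL = 21°  [D on ray UP]
4. ∠DLU = 69°  [△LUD]

∠DLU = 69°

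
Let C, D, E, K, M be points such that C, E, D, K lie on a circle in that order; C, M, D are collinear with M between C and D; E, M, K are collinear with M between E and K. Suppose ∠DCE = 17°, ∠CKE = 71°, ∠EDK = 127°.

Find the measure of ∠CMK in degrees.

∠CMK = 73°

1. ∠DKE = 17°  [same arc ED]
2. ∠CDE = 71°  [same arc CE]
3. ∠DEK = 36°  [△EDK]
4. ∠DME = 73°  [△EMD]
5. ∠CMK = 73°  [vertical angles at M]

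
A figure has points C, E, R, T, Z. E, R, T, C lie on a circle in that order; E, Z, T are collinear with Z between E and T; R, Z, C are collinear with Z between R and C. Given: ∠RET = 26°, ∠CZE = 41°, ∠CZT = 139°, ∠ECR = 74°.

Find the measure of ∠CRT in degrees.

1. ∠RZT = 41°  [vertical angles at Z]
2. ∠ETR = 74°  [same arc ER]
3. ∠CRT = 65°  [△RZT]

∠CRT = 65°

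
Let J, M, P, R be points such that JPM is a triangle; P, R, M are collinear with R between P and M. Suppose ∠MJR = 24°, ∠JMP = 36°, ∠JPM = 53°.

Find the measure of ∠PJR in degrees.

∠PJR = 67°

1. ∠JMR = 36°  [R on ray MP]
2. ∠JPR = 53°  [R on ray PM]
3. ∠JRM = 120°  [△JRM]
4. ∠JRP = 60°  [linear pair at R on PM]
5. ∠PJR = 67°  [△JPR]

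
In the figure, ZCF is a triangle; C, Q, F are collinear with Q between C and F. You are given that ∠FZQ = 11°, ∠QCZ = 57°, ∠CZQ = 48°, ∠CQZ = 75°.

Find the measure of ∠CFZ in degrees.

∠CFZ = 64°

1. ∠FQZ = 105°  [linear pair at Q on CF]
2. ∠QFZ = 64°  [△ZQF]
3. ∠CFZ = 64°  [Q on ray FC]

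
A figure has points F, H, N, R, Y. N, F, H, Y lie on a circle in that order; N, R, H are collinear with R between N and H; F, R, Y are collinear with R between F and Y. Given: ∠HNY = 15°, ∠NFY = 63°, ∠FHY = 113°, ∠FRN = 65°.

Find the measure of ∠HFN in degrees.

∠HFN = 78°

1. ∠HFY = 15°  [same arc HY]
2. ∠FNH = 52°  [△NRF]
3. ∠FRH = 115°  [linear pair at R on NH]
4. ∠FHN = 50°  [△FRH]
5. ∠HFN = 78°  [△NFH]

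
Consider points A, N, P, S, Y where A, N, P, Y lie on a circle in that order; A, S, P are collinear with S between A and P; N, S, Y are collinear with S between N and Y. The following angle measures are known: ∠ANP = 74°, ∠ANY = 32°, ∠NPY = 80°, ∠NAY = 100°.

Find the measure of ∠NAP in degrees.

∠NAP = 58°

1. ∠AYN = 48°  [△ANY]
2. ∠APN = 48°  [same arc AN]
3. ∠NAP = 58°  [△ANP]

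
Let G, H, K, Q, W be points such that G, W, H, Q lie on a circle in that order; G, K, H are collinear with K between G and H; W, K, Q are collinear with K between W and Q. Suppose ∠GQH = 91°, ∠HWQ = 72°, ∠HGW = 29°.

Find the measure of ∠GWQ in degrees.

1. ∠HGQ = 72°  [same arc HQ]
2. ∠GHQ = 17°  [△GHQ]
3. ∠GWQ = 17°  [same arc GQ]

∠GWQ = 17°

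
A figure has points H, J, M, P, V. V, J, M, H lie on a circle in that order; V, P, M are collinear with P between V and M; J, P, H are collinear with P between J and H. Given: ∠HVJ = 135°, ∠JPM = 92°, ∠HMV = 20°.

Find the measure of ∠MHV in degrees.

∠MHV = 97°

1. ∠HPV = 92°  [vertical angles at P]
2. ∠HJV = 20°  [same arc VH]
3. ∠JHV = 25°  [△VJH]
4. ∠HVM = 63°  [△VPH]
5. ∠MHV = 97°  [△VMH]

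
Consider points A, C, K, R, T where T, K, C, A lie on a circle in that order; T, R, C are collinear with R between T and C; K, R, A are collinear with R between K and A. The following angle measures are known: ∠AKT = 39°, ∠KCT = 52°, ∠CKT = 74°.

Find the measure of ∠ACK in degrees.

1. ∠KAT = 52°  [same arc TK]
2. ∠ATK = 89°  [△TKA]
3. ∠ACK = 91°  [cyclic TKCA, opposite ∠T+∠C]

∠ACK = 91°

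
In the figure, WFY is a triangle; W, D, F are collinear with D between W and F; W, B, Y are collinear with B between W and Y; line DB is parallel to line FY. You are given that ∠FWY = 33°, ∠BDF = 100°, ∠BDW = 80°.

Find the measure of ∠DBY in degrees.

∠DBY = 113°

1. ∠BWD = 33°  [D on WF, B on WY]
2. ∠DBW = 67°  [△WDB]
3. ∠DBY = 113°  [linear pair at B on WY]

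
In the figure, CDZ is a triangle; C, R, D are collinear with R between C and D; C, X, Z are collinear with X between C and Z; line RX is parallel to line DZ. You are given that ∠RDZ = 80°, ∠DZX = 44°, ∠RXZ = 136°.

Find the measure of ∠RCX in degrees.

∠RCX = 56°

1. ∠CDZ = 80°  [R on ray DC]
2. ∠CXR = 44°  [linear pair at X on CZ]
3. ∠CRX = 80°  [RX∥DZ, corresponding at R]
4. ∠RCX = 56°  [△CRX]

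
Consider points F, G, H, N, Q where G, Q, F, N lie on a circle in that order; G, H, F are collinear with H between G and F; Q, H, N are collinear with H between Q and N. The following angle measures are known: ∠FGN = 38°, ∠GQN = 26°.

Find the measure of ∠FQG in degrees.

1. ∠GFN = 26°  [same arc GN]
2. ∠FNG = 116°  [△GFN]
3. ∠FQG = 64°  [cyclic GQFN, opposite ∠Q+∠N]

∠FQG = 64°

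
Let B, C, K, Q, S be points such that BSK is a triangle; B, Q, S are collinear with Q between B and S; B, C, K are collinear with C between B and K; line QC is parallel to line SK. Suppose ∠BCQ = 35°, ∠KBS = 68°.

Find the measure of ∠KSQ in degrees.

1. ∠BKS = 35°  [QC∥SK, corresponding at C]
2. ∠BSK = 77°  [△BSK]
3. ∠KSQ = 77°  [Q on ray SB]

∠KSQ = 77°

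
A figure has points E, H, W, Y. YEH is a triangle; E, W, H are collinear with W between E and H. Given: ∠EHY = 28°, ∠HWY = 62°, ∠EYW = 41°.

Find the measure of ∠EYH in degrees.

∠EYH = 131°

1. ∠EWY = 118°  [linear pair at W on EH]
2. ∠WEY = 21°  [△YEW]
3. ∠HEY = 21°  [W on ray EH]
4. ∠EYH = 131°  [△YEH]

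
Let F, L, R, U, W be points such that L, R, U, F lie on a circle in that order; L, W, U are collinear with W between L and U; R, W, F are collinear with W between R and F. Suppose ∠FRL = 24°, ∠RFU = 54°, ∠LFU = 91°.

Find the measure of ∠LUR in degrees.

1. ∠RLU = 54°  [same arc RU]
2. ∠LRU = 89°  [cyclic LRUF, opposite ∠R+∠F]
3. ∠LUR = 37°  [△LRU]

∠LUR = 37°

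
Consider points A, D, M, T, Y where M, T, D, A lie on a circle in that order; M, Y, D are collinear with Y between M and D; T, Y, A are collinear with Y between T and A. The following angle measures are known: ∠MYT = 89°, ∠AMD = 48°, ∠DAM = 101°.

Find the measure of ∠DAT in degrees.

∠DAT = 60°

1. ∠AYD = 89°  [vertical angles at Y]
2. ∠ADM = 31°  [△MDA]
3. ∠DAT = 60°  [△DYA]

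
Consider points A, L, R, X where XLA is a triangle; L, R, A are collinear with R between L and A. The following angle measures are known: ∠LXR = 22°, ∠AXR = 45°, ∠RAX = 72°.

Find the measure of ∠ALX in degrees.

1. ∠ARX = 63°  [△XRA]
2. ∠LRX = 117°  [linear pair at R on LA]
3. ∠RLX = 41°  [△XLR]
4. ∠ALX = 41°  [R on ray LA]

∠ALX = 41°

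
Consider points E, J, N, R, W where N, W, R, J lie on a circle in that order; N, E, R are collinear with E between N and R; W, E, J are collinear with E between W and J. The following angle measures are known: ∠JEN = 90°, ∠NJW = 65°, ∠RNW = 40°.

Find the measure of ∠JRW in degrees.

1. ∠REW = 90°  [vertical angles at E]
2. ∠NRW = 65°  [same arc NW]
3. ∠RJW = 40°  [same arc WR]
4. ∠JWR = 25°  [△WER]
5. ∠JRW = 115°  [△WRJ]

∠JRW = 115°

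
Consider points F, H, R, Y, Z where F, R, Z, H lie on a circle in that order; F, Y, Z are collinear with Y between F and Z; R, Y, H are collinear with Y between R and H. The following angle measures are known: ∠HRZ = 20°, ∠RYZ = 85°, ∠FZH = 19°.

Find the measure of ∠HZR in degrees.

1. ∠HFZ = 20°  [same arc ZH]
2. ∠FYH = 85°  [vertical angles at Y]
3. ∠FRH = 19°  [same arc FH]
4. ∠FHR = 75°  [△FYH]
5. ∠HFR = 86°  [△FRH]
6. ∠HZR = 94°  [cyclic FRZH, opposite ∠F+∠Z]

∠HZR = 94°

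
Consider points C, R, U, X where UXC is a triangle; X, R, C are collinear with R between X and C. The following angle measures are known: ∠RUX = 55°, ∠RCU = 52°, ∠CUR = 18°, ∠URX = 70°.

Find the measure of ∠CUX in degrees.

∠CUX = 73°

1. ∠RXU = 55°  [△UXR]
2. ∠UCX = 52°  [R on ray CX]
3. ∠CXU = 55°  [R on ray XC]
4. ∠CUX = 73°  [△UXC]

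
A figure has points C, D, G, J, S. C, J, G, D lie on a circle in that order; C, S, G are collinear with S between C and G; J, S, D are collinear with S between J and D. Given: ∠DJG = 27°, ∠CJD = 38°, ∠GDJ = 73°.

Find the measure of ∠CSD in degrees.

1. ∠CGD = 38°  [same arc CD]
2. ∠DSG = 69°  [△GSD]
3. ∠CSD = 111°  [linear pair at S on CG]

∠CSD = 111°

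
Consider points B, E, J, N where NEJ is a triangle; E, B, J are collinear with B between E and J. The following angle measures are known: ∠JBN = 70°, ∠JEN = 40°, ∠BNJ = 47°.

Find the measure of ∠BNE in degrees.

1. ∠EBN = 110°  [linear pair at B on EJ]
2. ∠BEN = 40°  [B on ray EJ]
3. ∠BNE = 30°  [△NEB]

∠BNE = 30°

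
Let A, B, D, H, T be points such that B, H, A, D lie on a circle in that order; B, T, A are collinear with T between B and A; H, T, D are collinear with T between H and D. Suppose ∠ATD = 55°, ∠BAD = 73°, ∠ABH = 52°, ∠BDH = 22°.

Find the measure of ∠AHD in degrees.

∠AHD = 33°

1. ∠BTH = 55°  [vertical angles at T]
2. ∠BAH = 22°  [same arc BH]
3. ∠ATH = 125°  [linear pair at T on BA]
4. ∠AHD = 33°  [△HTA]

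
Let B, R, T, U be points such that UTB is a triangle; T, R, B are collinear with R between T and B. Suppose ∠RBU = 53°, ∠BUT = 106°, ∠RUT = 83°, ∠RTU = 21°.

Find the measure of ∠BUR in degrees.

∠BUR = 23°

1. ∠TRU = 76°  [△UTR]
2. ∠BRU = 104°  [linear pair at R on TB]
3. ∠BUR = 23°  [△URB]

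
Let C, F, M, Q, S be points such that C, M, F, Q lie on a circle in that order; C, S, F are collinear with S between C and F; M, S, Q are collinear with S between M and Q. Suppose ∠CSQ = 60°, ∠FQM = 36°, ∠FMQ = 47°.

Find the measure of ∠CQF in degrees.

1. ∠FSQ = 120°  [linear pair at S on CF]
2. ∠CFQ = 24°  [△FSQ]
3. ∠FCQ = 47°  [same arc FQ]
4. ∠CQF = 109°  [△CFQ]

∠CQF = 109°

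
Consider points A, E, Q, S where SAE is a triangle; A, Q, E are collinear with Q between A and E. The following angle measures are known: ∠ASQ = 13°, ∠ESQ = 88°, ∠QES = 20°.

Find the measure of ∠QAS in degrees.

1. ∠EQS = 72°  [△SQE]
2. ∠AQS = 108°  [linear pair at Q on AE]
3. ∠QAS = 59°  [△SAQ]

∠QAS = 59°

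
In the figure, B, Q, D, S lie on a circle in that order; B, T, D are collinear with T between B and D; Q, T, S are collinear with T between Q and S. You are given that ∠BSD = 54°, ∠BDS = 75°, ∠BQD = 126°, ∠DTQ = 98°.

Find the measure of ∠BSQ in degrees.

1. ∠DBS = 51°  [△BDS]
2. ∠BTS = 98°  [vertical angles at T]
3. ∠BSQ = 31°  [△BTS]

∠BSQ = 31°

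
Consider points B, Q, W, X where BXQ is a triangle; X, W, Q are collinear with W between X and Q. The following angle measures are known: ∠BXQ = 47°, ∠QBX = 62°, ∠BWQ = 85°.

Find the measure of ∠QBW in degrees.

1. ∠BQX = 71°  [△BXQ]
2. ∠BQW = 71°  [W on ray QX]
3. ∠QBW = 24°  [△BWQ]

∠QBW = 24°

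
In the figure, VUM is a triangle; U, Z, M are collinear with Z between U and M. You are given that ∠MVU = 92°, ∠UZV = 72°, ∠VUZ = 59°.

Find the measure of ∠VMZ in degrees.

1. ∠MUV = 59°  [Z on ray UM]
2. ∠UMV = 29°  [△VUM]
3. ∠VMZ = 29°  [Z on ray MU]

∠VMZ = 29°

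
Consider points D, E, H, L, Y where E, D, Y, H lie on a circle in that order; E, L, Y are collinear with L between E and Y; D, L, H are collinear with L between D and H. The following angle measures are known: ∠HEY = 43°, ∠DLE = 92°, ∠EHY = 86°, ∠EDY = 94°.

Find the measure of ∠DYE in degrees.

∠DYE = 49°

1. ∠HDY = 43°  [same arc YH]
2. ∠DLY = 88°  [linear pair at L on EY]
3. ∠DYE = 49°  [△DLY]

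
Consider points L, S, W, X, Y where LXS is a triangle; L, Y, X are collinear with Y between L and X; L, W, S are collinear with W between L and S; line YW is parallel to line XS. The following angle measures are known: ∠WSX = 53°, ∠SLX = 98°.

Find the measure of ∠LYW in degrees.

1. ∠LSX = 53°  [W on ray SL]
2. ∠LXS = 29°  [△LXS]
3. ∠LYW = 29°  [YW∥XS, corresponding at Y]

∠LYW = 29°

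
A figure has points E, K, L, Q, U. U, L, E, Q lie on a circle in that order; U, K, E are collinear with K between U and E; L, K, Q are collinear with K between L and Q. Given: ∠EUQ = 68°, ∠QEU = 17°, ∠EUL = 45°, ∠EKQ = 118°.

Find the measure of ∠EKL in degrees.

1. ∠QLU = 17°  [same arc UQ]
2. ∠LKU = 118°  [△UKL]
3. ∠EKL = 62°  [linear pair at K on UE]

∠EKL = 62°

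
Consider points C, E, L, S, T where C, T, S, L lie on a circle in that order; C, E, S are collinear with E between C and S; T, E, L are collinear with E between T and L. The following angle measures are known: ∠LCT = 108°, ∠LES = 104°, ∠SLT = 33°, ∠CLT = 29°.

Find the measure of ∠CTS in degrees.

1. ∠SCT = 33°  [same arc TS]
2. ∠CST = 29°  [same arc CT]
3. ∠CTS = 118°  [△CTS]

∠CTS = 118°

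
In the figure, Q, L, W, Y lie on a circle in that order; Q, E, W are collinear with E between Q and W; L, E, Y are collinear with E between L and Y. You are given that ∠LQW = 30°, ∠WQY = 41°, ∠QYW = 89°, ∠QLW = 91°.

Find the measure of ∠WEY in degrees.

∠WEY = 100°

1. ∠LYW = 30°  [same arc LW]
2. ∠QWY = 50°  [△QWY]
3. ∠WEY = 100°  [△WEY]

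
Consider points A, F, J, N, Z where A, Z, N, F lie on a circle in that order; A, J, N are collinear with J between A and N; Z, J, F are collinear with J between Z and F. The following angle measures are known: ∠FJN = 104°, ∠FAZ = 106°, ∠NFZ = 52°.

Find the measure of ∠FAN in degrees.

∠FAN = 54°

1. ∠FNZ = 74°  [cyclic AZNF, opposite ∠A+∠N]
2. ∠FZN = 54°  [△ZNF]
3. ∠FAN = 54°  [same arc NF]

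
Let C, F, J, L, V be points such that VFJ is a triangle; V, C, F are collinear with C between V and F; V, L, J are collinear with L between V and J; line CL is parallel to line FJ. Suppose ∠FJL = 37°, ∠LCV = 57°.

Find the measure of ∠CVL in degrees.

∠CVL = 86°

1. ∠FJV = 37°  [L on ray JV]
2. ∠JFV = 57°  [CL∥FJ, corresponding at C]
3. ∠FVJ = 86°  [△VFJ]
4. ∠CVL = 86°  [C on VF, L on VJ]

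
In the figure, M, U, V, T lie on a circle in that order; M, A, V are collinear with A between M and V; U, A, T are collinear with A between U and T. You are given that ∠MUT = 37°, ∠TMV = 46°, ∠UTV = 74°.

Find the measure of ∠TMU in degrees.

∠TMU = 120°

1. ∠TUV = 46°  [same arc VT]
2. ∠TVU = 60°  [△UVT]
3. ∠TMU = 120°  [cyclic MUVT, opposite ∠M+∠V]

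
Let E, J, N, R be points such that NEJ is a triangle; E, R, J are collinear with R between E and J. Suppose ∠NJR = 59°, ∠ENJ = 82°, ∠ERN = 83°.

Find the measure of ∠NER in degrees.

1. ∠EJN = 59°  [R on ray JE]
2. ∠JEN = 39°  [△NEJ]
3. ∠NER = 39°  [R on ray EJ]

∠NER = 39°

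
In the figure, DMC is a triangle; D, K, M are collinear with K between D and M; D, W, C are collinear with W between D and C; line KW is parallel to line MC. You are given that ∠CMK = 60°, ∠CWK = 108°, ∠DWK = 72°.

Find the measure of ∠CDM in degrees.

1. ∠CMD = 60°  [K on ray MD]
2. ∠DCM = 72°  [KW∥MC, corresponding at W]
3. ∠CDM = 48°  [△DMC]

∠CDM = 48°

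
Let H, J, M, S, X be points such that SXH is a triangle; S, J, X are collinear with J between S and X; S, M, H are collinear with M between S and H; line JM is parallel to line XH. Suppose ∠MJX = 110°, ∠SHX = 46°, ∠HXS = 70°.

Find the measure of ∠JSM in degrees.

1. ∠MJS = 70°  [linear pair at J on SX]
2. ∠JMS = 46°  [JM∥XH, corresponding at M]
3. ∠JSM = 64°  [△SJM]

∠JSM = 64°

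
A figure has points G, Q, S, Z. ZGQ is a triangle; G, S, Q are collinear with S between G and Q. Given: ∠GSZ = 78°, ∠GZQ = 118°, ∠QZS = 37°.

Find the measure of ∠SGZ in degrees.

∠SGZ = 21°

1. ∠QSZ = 102°  [linear pair at S on GQ]
2. ∠SQZ = 41°  [△ZSQ]
3. ∠GQZ = 41°  [S on ray QG]
4. ∠QGZ = 21°  [△ZGQ]
5. ∠SGZ = 21°  [S on ray GQ]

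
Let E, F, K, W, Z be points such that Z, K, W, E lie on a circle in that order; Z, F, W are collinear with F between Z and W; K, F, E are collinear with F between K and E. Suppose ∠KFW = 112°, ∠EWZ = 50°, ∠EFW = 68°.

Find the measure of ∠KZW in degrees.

1. ∠KFZ = 68°  [linear pair at F on ZW]
2. ∠EKZ = 50°  [same arc ZE]
3. ∠KZW = 62°  [△ZFK]

∠KZW = 62°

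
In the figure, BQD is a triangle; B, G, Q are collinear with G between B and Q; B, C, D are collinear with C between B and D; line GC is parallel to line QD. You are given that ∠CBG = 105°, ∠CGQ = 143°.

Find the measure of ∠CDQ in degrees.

∠CDQ = 38°

1. ∠BGC = 37°  [linear pair at G on BQ]
2. ∠BCG = 38°  [△BGC]
3. ∠DCG = 142°  [linear pair at C on BD]
4. ∠CDQ = 38°  [GC∥QD, co-interior at D–C]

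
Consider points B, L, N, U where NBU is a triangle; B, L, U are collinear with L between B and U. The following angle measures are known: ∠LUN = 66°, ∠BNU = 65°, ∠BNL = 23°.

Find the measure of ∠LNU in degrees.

∠LNU = 42°

1. ∠BUN = 66°  [L on ray UB]
2. ∠NBU = 49°  [△NBU]
3. ∠LBN = 49°  [L on ray BU]
4. ∠BLN = 108°  [△NBL]
5. ∠NLU = 72°  [linear pair at L on BU]
6. ∠LNU = 42°  [△NLU]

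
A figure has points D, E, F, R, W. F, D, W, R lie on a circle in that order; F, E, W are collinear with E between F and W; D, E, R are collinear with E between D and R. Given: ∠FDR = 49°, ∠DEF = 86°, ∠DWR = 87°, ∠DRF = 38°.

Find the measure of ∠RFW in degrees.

∠RFW = 48°

1. ∠REW = 86°  [vertical angles at E]
2. ∠FER = 94°  [linear pair at E on FW]
3. ∠RFW = 48°  [△FER]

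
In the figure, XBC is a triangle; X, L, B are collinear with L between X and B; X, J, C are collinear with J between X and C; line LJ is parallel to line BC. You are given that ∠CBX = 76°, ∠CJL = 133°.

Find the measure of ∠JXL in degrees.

1. ∠JLX = 76°  [LJ∥BC, corresponding at L]
2. ∠LJX = 47°  [linear pair at J on XC]
3. ∠JXL = 57°  [△XLJ]

∠JXL = 57°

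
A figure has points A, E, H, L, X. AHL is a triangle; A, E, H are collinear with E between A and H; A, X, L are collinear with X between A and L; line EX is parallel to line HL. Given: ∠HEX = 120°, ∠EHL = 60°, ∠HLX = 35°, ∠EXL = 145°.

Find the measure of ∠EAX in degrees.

1. ∠AEX = 60°  [linear pair at E on AH]
2. ∠AXE = 35°  [linear pair at X on AL]
3. ∠EAX = 85°  [△AEX]

∠EAX = 85°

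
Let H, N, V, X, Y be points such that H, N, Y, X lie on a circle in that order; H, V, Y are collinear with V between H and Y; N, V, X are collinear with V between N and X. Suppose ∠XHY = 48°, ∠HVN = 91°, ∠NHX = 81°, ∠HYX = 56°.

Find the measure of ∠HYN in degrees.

1. ∠XNY = 48°  [same arc YX]
2. ∠NVY = 89°  [linear pair at V on HY]
3. ∠HYN = 43°  [△NVY]

∠HYN = 43°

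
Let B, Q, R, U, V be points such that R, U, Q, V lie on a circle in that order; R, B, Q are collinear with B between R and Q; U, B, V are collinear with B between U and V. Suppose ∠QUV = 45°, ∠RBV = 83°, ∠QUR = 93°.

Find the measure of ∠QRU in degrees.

1. ∠QRV = 45°  [same arc QV]
2. ∠QBU = 83°  [vertical angles at B]
3. ∠QVR = 87°  [cyclic RUQV, opposite ∠U+∠V]
4. ∠RQV = 48°  [△RQV]
5. ∠RBU = 97°  [linear pair at B on RQ]
6. ∠RUV = 48°  [same arc RV]
7. ∠QRU = 35°  [△RBU]

∠QRU = 35°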